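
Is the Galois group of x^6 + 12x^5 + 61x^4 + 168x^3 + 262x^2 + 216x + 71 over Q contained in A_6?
The polynomial is irreducible of degree 6 over Q. Its discriminant is 153664 = 392^2, a perfect square. A Galois group lies in the alternating group exactly when the discriminant is a square in Q, so the Galois group (A_4) is contained in A_6.

Yes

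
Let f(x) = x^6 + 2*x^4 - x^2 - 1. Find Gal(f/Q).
A_4 (order 12)

The polynomial f is an irreducible sextic over Q, so G = Gal(f/Q) is one of the 16 transitive subgroups 6T1, ..., 6T16 of S_6. The discriminant of f is 153664 = 392^2, a perfect square, so G is contained in A_6. The transitive groups of degree 6 contained in A_6 are: A_4 (6T4, order 12), S_4 (6T7, order 24), (C_3 x C_3) : C_4 (6T10, order 36), PSL(2,5) (6T12, order 60), A_6 (6T15, order 360). By Dedekind's theorem, for a prime p not dividing disc(f) the degrees of the irreducible factors of f mod p form the cycle type of an element of G. Factoring f modulo the 33 such primes p <= 149 (skipping 2, 7, which divide the discriminant), each new pattern first appears at: mod 3: f = (x^3 + x^2 + 2)(x^3 + 2x^2 + 1), pattern 3+3; mod 13: f = (x + 2)(x + 11)(x^2 + 8)(x^2 + 11), pattern 2+2+1+1. No other pattern occurs in this range, so the set of observed cycle types is {3+3, 2+2+1+1}. The candidates containing elements of all these cycle types are A_4 (6T4) of order 12, S_4 (6T7) of order 24, (C_3 x C_3) : C_4 (6T10) of order 36, PSL(2,5) (6T12) of order 60, A_6 (6T15) of order 360; the others are excluded. The observed types are precisely the cycle types that occur in A_4 (6T4) (apart from the identity). Each of the other remaining candidates has further cycle types, and by the Chebotarev density theorem the matching factorization patterns would occur for a proportion of primes equal to their share of the group: S_4 (6T7) additionally contains elements of type 4+2 (6 of its 24 elements, about 25% of primes); (C_3 x C_3) : C_4 (6T10) additionally contains elements of type 4+2, 3+1+1+1 (22 of its 36 elements, about 61% of primes); PSL(2,5) (6T12) additionally contains elements of type 5+1 (24 of its 60 elements, about 40% of primes); A_6 (6T15) additionally contains elements of type 5+1, 4+2, 3+1+1+1 (274 of its 360 elements, about 76% of primes). None of the 33 primes tested shows any such pattern (for each of these groups the chance of that is below 10^-4), which rules them out. Hence G = A_4 (6T4), of order 12.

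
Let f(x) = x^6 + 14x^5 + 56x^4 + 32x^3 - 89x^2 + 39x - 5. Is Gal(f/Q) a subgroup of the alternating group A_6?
Yes

The polynomial is irreducible of degree 6 over Q. Its discriminant is 30991489 = 5567^2, a perfect square. A Galois group lies in the alternating group exactly when the discriminant is a square in Q, so the Galois group (PSL(2,5)) is contained in A_6.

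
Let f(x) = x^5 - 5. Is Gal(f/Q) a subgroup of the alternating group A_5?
No

The polynomial is irreducible of degree 5 over Q. Its discriminant is 1953125, which is not a perfect square. A Galois group lies in the alternating group exactly when the discriminant is a square in Q, so the Galois group (F_20) is not contained in A_5.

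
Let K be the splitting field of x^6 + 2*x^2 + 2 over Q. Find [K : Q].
48

The degree of the splitting field over Q equals the order of the Galois group, so first determine the group. The polynomial f is an irreducible sextic over Q, so G = Gal(f/Q) is one of the 16 transitive subgroups 6T1, ..., 6T16 of S_6. The discriminant of f is -2508800, which is not a perfect square, so G is not contained in A_6. The transitive groups of degree 6 not contained in A_6 are: C_6 (6T1, order 6), S_3 (6T2, order 6), D_6 (6T3, order 12), C_3 x S_3 (6T5, order 18), A_4 x C_2 (6T6, order 24), S_4 (6T8, order 24), S_3 x S_3 (6T9, order 36), S_4 x C_2 (6T11, order 48), (S_3 x S_3) : C_2 (6T13, order 72), PGL(2,5) (6T14, order 120), S_6 (6T16, order 720). By Dedekind's theorem, for a prime p not dividing disc(f) the degrees of the irreducible factors of f mod p form the cycle type of an element of G. Factoring f modulo the 17 such primes p <= 71 (skipping 2, 5, 7, which divide the discriminant), each new pattern first appears at: mod 3: f = (x^3 + x^2 + 2x + 1)(x^3 + 2x^2 + 2x + 2), pattern 3+3; mod 13: f = (x^6 + 2x^2 + 2), pattern 6; mod 19: f = (x^2 + 5)(x^4 + 14x^2 + 8), pattern 4+2; mod 23: f = (x + 11)(x + 12)(x^4 + 6x^2 + 15), pattern 4+1+1; mod 53: f = (x^2 + 45)(x^2 + 11x + 38)(x^2 + 42x + 38), pattern 2+2+2; mod 59: f = (x + 4)(x + 55)(x^2 + 5x + 50)(x^2 + 54x + 50), pattern 2+2+1+1; mod 71: f = (x + 8)(x + 11)(x + 60)(x + 63)(x^2 + 43), pattern 2+1+1+1+1. No other pattern occurs in this range, so the set of observed cycle types is {3+3, 6, 4+2, 4+1+1, 2+2+2, 2+2+1+1, 2+1+1+1+1}. The candidates containing elements of all these cycle types are S_4 x C_2 (6T11) of order 48, S_6 (6T16) of order 720; the others are excluded. The observed types are precisely the cycle types that occur in S_4 x C_2 (6T11) (apart from the identity). Each of the other remaining candidates has further cycle types, and by the Chebotarev density theorem the matching factorization patterns would occur for a proportion of primes equal to their share of the group: S_6 (6T16) additionally contains elements of type 5+1, 3+2+1, 3+1+1+1 (304 of its 720 elements, about 42% of primes). None of the 17 primes tested shows any such pattern (for each of these groups the chance of that is below 10^-4), which rules them out. Hence G = S_4 x C_2 (6T11), of order 48. The Galois group S_4 x C_2 (6T11) has order 48, so the splitting field has degree 48 over Q.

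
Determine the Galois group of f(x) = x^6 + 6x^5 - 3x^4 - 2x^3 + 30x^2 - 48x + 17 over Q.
The polynomial f is an irreducible sextic over Q, so G = Gal(f/Q) is one of the 16 transitive subgroups 6T1, ..., 6T16 of S_6. The discriminant of f is -30366624190464, which is not a perfect square, so G is not contained in A_6. The transitive groups of degree 6 not contained in A_6 are: C_6 (6T1, order 6), S_3 (6T2, order 6), D_6 (6T3, order 12), C_3 x S_3 (6T5, order 18), A_4 x C_2 (6T6, order 24), S_4 (6T8, order 24), S_3 x S_3 (6T9, order 36), S_4 x C_2 (6T11, order 48), (S_3 x S_3) : C_2 (6T13, order 72), PGL(2,5) (6T14, order 120), S_6 (6T16, order 720). By Dedekind's theorem, for a prime p not dividing disc(f) the degrees of the irreducible factors of f mod p form the cycle type of an element of G. Factoring f modulo the 33 such primes p <= 149 (skipping 2, 3, which divide the discriminant), each new pattern first appears at: mod 5: f = (x^3 + x + 4)(x^3 + x^2 + x + 3), pattern 3+3; mod 7: f = (x^6 + 6x^5 + 4x^4 + 5x^3 + 2x^2 + x + 3), pattern 6; mod 17: f = (x)(x + 8)(x^2 + 5x + 9)(x^2 + 10x + 5), pattern 2+2+1+1; mod 19: f = (x + 5)(x + 6)(x + 10)(x + 16)(x^2 + 7x + 3), pattern 2+1+1+1+1; mod 71: f = (x^2 + 34x + 8)(x^2 + 52x + 4)(x^2 + 62x + 56), pattern 2+2+2. No other pattern occurs in this range, so the set of observed cycle types is {3+3, 6, 2+2+1+1, 2+1+1+1+1, 2+2+2}. The candidates containing elements of all these cycle types are A_4 x C_2 (6T6) of order 24, S_4 x C_2 (6T11) of order 48, (S_3 x S_3) : C_2 (6T13) of order 72, S_6 (6T16) of order 720; the others are excluded. The observed types are precisely the cycle types that occur in A_4 x C_2 (6T6) (apart from the identity). Each of the other remaining candidates has further cycle types, and by the Chebotarev density theorem the matching factorization patterns would occur for a proportion of primes equal to their share of the group: S_4 x C_2 (6T11) additionally contains elements of type 4+2, 4+1+1 (12 of its 48 elements, about 25% of primes); (S_3 x S_3) : C_2 (6T13) additionally contains elements of type 4+2, 3+2+1, 3+1+1+1 (34 of its 72 elements, about 47% of primes); S_6 (6T16) additionally contains elements of type 5+1, 4+2, 4+1+1, 3+2+1, 3+1+1+1 (484 of its 720 elements, about 67% of primes). None of the 33 primes tested shows any such pattern (for each of these groups the chance of that is below 10^-4), which rules them out. Hence G = A_4 x C_2 (6T6), of order 24.

A_4 x C_2 (also written A4xC2)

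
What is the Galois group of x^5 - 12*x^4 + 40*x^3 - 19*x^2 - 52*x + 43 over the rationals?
C_5, the cyclic group of order 5

The polynomial f is an irreducible quintic over Q, so G = Gal(f/Q) is a transitive subgroup of S_5: one of C_5 (5T1, order 5), D_5 (5T2, order 10), F_20 (5T3, order 20), A_5 (5T4, order 60) or S_5 (5T5, order 120). The discriminant of f is 115971361 = 10769^2, a perfect square, so G is contained in A_5. The transitive groups of degree 5 contained in A_5 are: C_5 (5T1, order 5), D_5 (5T2, order 10), A_5 (5T4, order 60). By Dedekind's theorem, for a prime p not dividing disc(f) the degrees of the irreducible factors of f mod p form the cycle type of an element of G. Factoring f modulo the 14 such primes p <= 47 (skipping 11, which divides the discriminant), each new pattern first appears at: mod 2: f = (x^5 + x^2 + 1), pattern 5; mod 23: f = (x + 1)(x + 9)(x + 11)(x + 15)(x + 21), pattern 1+1+1+1+1. No other pattern occurs in this range, so the set of observed cycle types is {5, 1+1+1+1+1}. The candidates containing elements of all these cycle types are C_5 (5T1) of order 5, D_5 (5T2) of order 10, A_5 (5T4) of order 60; the others are excluded. The observed types are precisely the cycle types that occur in C_5 (5T1). Each of the other remaining candidates has further cycle types, and by the Chebotarev density theorem the matching factorization patterns would occur for a proportion of primes equal to their share of the group: D_5 (5T2) additionally contains elements of type 2+2+1 (5 of its 10 elements, about 50% of primes); A_5 (5T4) additionally contains elements of type 3+1+1, 2+2+1 (35 of its 60 elements, about 58% of primes). None of the 14 primes tested shows any such pattern (for each of these groups the chance of that is below 10^-4), which rules them out. Hence G = C_5 (5T1), of order 5.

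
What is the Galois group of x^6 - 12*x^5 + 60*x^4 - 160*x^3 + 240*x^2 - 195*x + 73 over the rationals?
The polynomial f is an irreducible sextic over Q, so G = Gal(f/Q) is one of the 16 transitive subgroups 6T1, ..., 6T16 of S_6. The discriminant of f is -9059283, which is not a perfect square, so G is not contained in A_6. The transitive groups of degree 6 not contained in A_6 are: C_6 (6T1, order 6), S_3 (6T2, order 6), D_6 (6T3, order 12), C_3 x S_3 (6T5, order 18), A_4 x C_2 (6T6, order 24), S_4 (6T8, order 24), S_3 x S_3 (6T9, order 36), S_4 x C_2 (6T11, order 48), (S_3 x S_3) : C_2 (6T13, order 72), PGL(2,5) (6T14, order 120), S_6 (6T16, order 720). By Dedekind's theorem, for a prime p not dividing disc(f) the degrees of the irreducible factors of f mod p form the cycle type of an element of G. Factoring f modulo the 28 such primes p <= 127 (skipping 3, 17, 43, which divide the discriminant), each new pattern first appears at: mod 2: f = (x^6 + x + 1), pattern 6; mod 7: f = (x + 6)(x^2 + 2)(x^3 + 3x^2 + 5x + 2), pattern 3+2+1; mod 11: f = (x^2 + 5x + 10)(x^4 + 5x^3 + 3x^2 + 6x + 4), pattern 4+2; mod 13: f = (x + 1)(x + 6)(x^2 + 8x + 9)(x^2 + 12x + 4), pattern 2+2+1+1; mod 61: f = (x + 38)(x + 49)(x + 55)(x + 57)(x^2 + 33x + 41), pattern 2+1+1+1+1; mod 97: f = (x + 46)(x + 83)(x + 85)(x^3 + 65x^2 + 79x + 25), pattern 3+1+1+1; mod 113: f = (x^2 + 45x + 91)(x^2 + 64x + 86)(x^2 + 105x + 22), pattern 2+2+2; mod 127: f = (x^3 + 33x^2 + 89x + 45)(x^3 + 82x^2 + 59x + 75), pattern 3+3. No other pattern occurs in this range, so the set of observed cycle types is {6, 3+2+1, 4+2, 2+2+1+1, 2+1+1+1+1, 3+1+1+1, 2+2+2, 3+3}. The candidates containing elements of all these cycle types are (S_3 x S_3) : C_2 (6T13) of order 72, S_6 (6T16) of order 720; the others are excluded. The observed types are precisely the cycle types that occur in (S_3 x S_3) : C_2 (6T13) (apart from the identity). Each of the other remaining candidates has further cycle types, and by the Chebotarev density theorem the matching factorization patterns would occur for a proportion of primes equal to their share of the group: S_6 (6T16) additionally contains elements of type 5+1, 4+1+1 (234 of its 720 elements, about 32% of primes). None of the 28 primes tested shows any such pattern (for each of these groups the chance of that is below 10^-4), which rules them out. Hence G = (S_3 x S_3) : C_2 (6T13), of order 72.

(S_3 x S_3) : C_2, the group 6T13 of order 72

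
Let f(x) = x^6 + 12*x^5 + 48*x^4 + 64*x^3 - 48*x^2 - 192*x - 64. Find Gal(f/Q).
6T6: A_4 x C_2

The polynomial f is an irreducible sextic over Q, so G = Gal(f/Q) is one of the 16 transitive subgroups 6T1, ..., 6T16 of S_6. The discriminant of f is -450868486864896, which is not a perfect square, so G is not contained in A_6. The transitive groups of degree 6 not contained in A_6 are: C_6 (6T1, order 6), S_3 (6T2, order 6), D_6 (6T3, order 12), C_3 x S_3 (6T5, order 18), A_4 x C_2 (6T6, order 24), S_4 (6T8, order 24), S_3 x S_3 (6T9, order 36), S_4 x C_2 (6T11, order 48), (S_3 x S_3) : C_2 (6T13, order 72), PGL(2,5) (6T14, order 120), S_6 (6T16, order 720). By Dedekind's theorem, for a prime p not dividing disc(f) the degrees of the irreducible factors of f mod p form the cycle type of an element of G. Factoring f modulo the 33 such primes p <= 149 (skipping 2, 3, which divide the discriminant), each new pattern first appears at: mod 5: f = (x^3 + 3x^2 + x + 2)(x^3 + 4x^2 + 3), pattern 3+3; mod 7: f = (x^6 + 5x^5 + 6x^4 + x^3 + x^2 + 4x + 6), pattern 6; mod 17: f = (x + 6)(x + 15)(x^2 + 4x + 1)(x^2 + 4x + 11), pattern 2+2+1+1; mod 19: f = (x + 7)(x + 9)(x + 14)(x + 16)(x^2 + 4x + 9), pattern 2+1+1+1+1; mod 71: f = (x^2 + 4x + 7)(x^2 + 4x + 22)(x^2 + 4x + 42), pattern 2+2+2. No other pattern occurs in this range, so the set of observed cycle types is {3+3, 6, 2+2+1+1, 2+1+1+1+1, 2+2+2}. The candidates containing elements of all these cycle types are A_4 x C_2 (6T6) of order 24, S_4 x C_2 (6T11) of order 48, (S_3 x S_3) : C_2 (6T13) of order 72, S_6 (6T16) of order 720; the others are excluded. The observed types are precisely the cycle types that occur in A_4 x C_2 (6T6) (apart from the identity). Each of the other remaining candidates has further cycle types, and by the Chebotarev density theorem the matching factorization patterns would occur for a proportion of primes equal to their share of the group: S_4 x C_2 (6T11) additionally contains elements of type 4+2, 4+1+1 (12 of its 48 elements, about 25% of primes); (S_3 x S_3) : C_2 (6T13) additionally contains elements of type 4+2, 3+2+1, 3+1+1+1 (34 of its 72 elements, about 47% of primes); S_6 (6T16) additionally contains elements of type 5+1, 4+2, 4+1+1, 3+2+1, 3+1+1+1 (484 of its 720 elements, about 67% of primes). None of the 33 primes tested shows any such pattern (for each of these groups the chance of that is below 10^-4), which rules them out. Hence G = A_4 x C_2 (6T6), of order 24.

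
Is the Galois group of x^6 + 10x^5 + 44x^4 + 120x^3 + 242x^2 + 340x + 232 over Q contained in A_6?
No

The polynomial is irreducible of degree 6 over Q. Its discriminant is -4014080000, which is not a perfect square. A Galois group lies in the alternating group exactly when the discriminant is a square in Q, so the Galois group (S_4) is not contained in A_6.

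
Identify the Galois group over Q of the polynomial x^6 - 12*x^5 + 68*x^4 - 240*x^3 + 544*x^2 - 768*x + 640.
(S_3 x S_3) : C_2, the group 6T13 of order 72

The polynomial f is an irreducible sextic over Q, so G = Gal(f/Q) is one of the 16 transitive subgroups 6T1, ..., 6T16 of S_6. The discriminant of f is -201485505789952, which is not a perfect square, so G is not contained in A_6. The transitive groups of degree 6 not contained in A_6 are: C_6 (6T1, order 6), S_3 (6T2, order 6), D_6 (6T3, order 12), C_3 x S_3 (6T5, order 18), A_4 x C_2 (6T6, order 24), S_4 (6T8, order 24), S_3 x S_3 (6T9, order 36), S_4 x C_2 (6T11, order 48), (S_3 x S_3) : C_2 (6T13, order 72), PGL(2,5) (6T14, order 120), S_6 (6T16, order 720). By Dedekind's theorem, for a prime p not dividing disc(f) the degrees of the irreducible factors of f mod p form the cycle type of an element of G. Factoring f modulo the 29 such primes p <= 113 (skipping 2, which divides the discriminant), each new pattern first appears at: mod 3: f = (x^6 + 2x^4 + x^2 + 1), pattern 6; mod 5: f = (x)(x^2 + 4x + 1)(x^3 + 4x^2 + x + 2), pattern 3+2+1; mod 7: f = (x^2 + 5x + 3)(x^4 + 4x^3 + 3x^2 + 6x + 1), pattern 4+2; mod 17: f = (x^3 + 11x^2 + 16x + 8)(x^3 + 11x^2 + 16x + 12), pattern 3+3; mod 19: f = (x^2 + 2x + 2)(x^2 + 10x + 15)(x^2 + 14x + 15), pattern 2+2+2; mod 37: f = (x + 4)(x + 30)(x^2 + x + 23)(x^2 + 27x + 19), pattern 2+2+1+1; mod 41: f = (x + 5)(x + 35)(x + 36)(x^3 + 35x^2 + 16x + 7), pattern 3+1+1+1; mod 113: f = (x + 65)(x + 66)(x + 69)(x + 89)(x^2 + 38x + 106), pattern 2+1+1+1+1. No other pattern occurs in this range, so the set of observed cycle types is {6, 3+2+1, 4+2, 3+3, 2+2+2, 2+2+1+1, 3+1+1+1, 2+1+1+1+1}. The candidates containing elements of all these cycle types are (S_3 x S_3) : C_2 (6T13) of order 72, S_6 (6T16) of order 720; the others are excluded. The observed types are precisely the cycle types that occur in (S_3 x S_3) : C_2 (6T13) (apart from the identity). Each of the other remaining candidates has further cycle types, and by the Chebotarev density theorem the matching factorization patterns would occur for a proportion of primes equal to their share of the group: S_6 (6T16) additionally contains elements of type 5+1, 4+1+1 (234 of its 720 elements, about 32% of primes). None of the 29 primes tested shows any such pattern (for each of these groups the chance of that is below 10^-4), which rules them out. Hence G = (S_3 x S_3) : C_2 (6T13), of order 72.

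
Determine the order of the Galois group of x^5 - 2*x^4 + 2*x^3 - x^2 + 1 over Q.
The degree of the splitting field over Q equals the order of the Galois group, so first determine the group. The polynomial f is an irreducible quintic over Q, so G = Gal(f/Q) is a transitive subgroup of S_5: one of C_5 (5T1, order 5), D_5 (5T2, order 10), F_20 (5T3, order 20), A_5 (5T4, order 60) or S_5 (5T5, order 120). The discriminant of f is 2209 = 47^2, a perfect square, so G is contained in A_5. The transitive groups of degree 5 contained in A_5 are: C_5 (5T1, order 5), D_5 (5T2, order 10), A_5 (5T4, order 60). By Dedekind's theorem, for a prime p not dividing disc(f) the degrees of the irreducible factors of f mod p form the cycle type of an element of G. Factoring f modulo the 23 such primes p <= 89 (skipping 47, which divides the discriminant), each new pattern first appears at: mod 2: f = (x^5 + x^2 + 1), pattern 5; mod 5: f = (x + 1)(x^2 + 2)(x^2 + 2x + 3), pattern 2+2+1; mod 83: f = (x + 2)(x + 12)(x + 15)(x + 23)(x + 29), pattern 1+1+1+1+1. No other pattern occurs in this range, so the set of observed cycle types is {5, 2+2+1, 1+1+1+1+1}. The candidates containing elements of all these cycle types are D_5 (5T2) of order 10, A_5 (5T4) of order 60; the others are excluded. The observed types are precisely the cycle types that occur in D_5 (5T2). Each of the other remaining candidates has further cycle types, and by the Chebotarev density theorem the matching factorization patterns would occur for a proportion of primes equal to their share of the group: A_5 (5T4) additionally contains elements of type 3+1+1 (20 of its 60 elements, about 33% of primes). None of the 23 primes tested shows any such pattern (for each of these groups the chance of that is below 10^-4), which rules them out. Hence G = D_5 (5T2), of order 10. The Galois group D_5 (5T2) has order 10, so the splitting field has degree 10 over Q.

10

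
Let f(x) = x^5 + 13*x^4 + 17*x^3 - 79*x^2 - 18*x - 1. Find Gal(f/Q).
The polynomial f is an irreducible quintic over Q, so G = Gal(f/Q) is a transitive subgroup of S_5: one of C_5 (5T1, order 5), D_5 (5T2, order 10), F_20 (5T3, order 20), A_5 (5T4, order 60) or S_5 (5T5, order 120). The discriminant of f is 2036987689 = 45133^2, a perfect square, so G is contained in A_5. The transitive groups of degree 5 contained in A_5 are: C_5 (5T1, order 5), D_5 (5T2, order 10), A_5 (5T4, order 60). By Dedekind's theorem, for a prime p not dividing disc(f) the degrees of the irreducible factors of f mod p form the cycle type of an element of G. Factoring f modulo the 14 such primes p <= 47 (skipping 11, which divides the discriminant), each new pattern first appears at: mod 2: f = (x^5 + x^4 + x^3 + x^2 + 1), pattern 5; mod 23: f = (x + 4)(x + 5)(x + 9)(x + 20)(x + 21), pattern 1+1+1+1+1. No other pattern occurs in this range, so the set of observed cycle types is {5, 1+1+1+1+1}. The candidates containing elements of all these cycle types are C_5 (5T1) of order 5, D_5 (5T2) of order 10, A_5 (5T4) of order 60; the others are excluded. The observed types are precisely the cycle types that occur in C_5 (5T1). Each of the other remaining candidates has further cycle types, and by the Chebotarev density theorem the matching factorization patterns would occur for a proportion of primes equal to their share of the group: D_5 (5T2) additionally contains elements of type 2+2+1 (5 of its 10 elements, about 50% of primes); A_5 (5T4) additionally contains elements of type 3+1+1, 2+2+1 (35 of its 60 elements, about 58% of primes). None of the 14 primes tested shows any such pattern (for each of these groups the chance of that is below 10^-4), which rules them out. Hence G = C_5 (5T1), of order 5.

C_5, the cyclic group of order 5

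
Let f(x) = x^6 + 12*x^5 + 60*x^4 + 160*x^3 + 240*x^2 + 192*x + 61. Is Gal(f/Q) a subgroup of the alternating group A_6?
No

The polynomial is irreducible of degree 6 over Q. Its discriminant is 11337408, which is not a perfect square. A Galois group lies in the alternating group exactly when the discriminant is a square in Q, so the Galois group (D_6) is not contained in A_6.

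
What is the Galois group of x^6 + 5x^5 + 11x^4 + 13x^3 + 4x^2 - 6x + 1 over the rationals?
(C_3 x C_3) : C_4 (order 36)

The polynomial f is an irreducible sextic over Q, so G = Gal(f/Q) is one of the 16 transitive subgroups 6T1, ..., 6T16 of S_6. The discriminant of f is 525625 = 725^2, a perfect square, so G is contained in A_6. The transitive groups of degree 6 contained in A_6 are: A_4 (6T4, order 12), S_4 (6T7, order 24), (C_3 x C_3) : C_4 (6T10, order 36), PSL(2,5) (6T12, order 60), A_6 (6T15, order 360). By Dedekind's theorem, for a prime p not dividing disc(f) the degrees of the irreducible factors of f mod p form the cycle type of an element of G. Factoring f modulo the 19 such primes p <= 73 (skipping 5, 29, which divide the discriminant), each new pattern first appears at: mod 2: f = (x^2 + x + 1)(x^4 + x + 1), pattern 4+2; mod 11: f = (x^3 + 6x^2 + 3x + 10)(x^3 + 10x^2 + 3x + 10), pattern 3+3; mod 19: f = (x + 8)(x + 9)(x^2 + 9x + 7)(x^2 + 17x + 2), pattern 2+2+1+1; mod 61: f = (x + 20)(x + 27)(x + 34)(x^3 + 46x^2 + 3x + 60), pattern 3+1+1+1. No other pattern occurs in this range, so the set of observed cycle types is {4+2, 3+3, 2+2+1+1, 3+1+1+1}. The candidates containing elements of all these cycle types are (C_3 x C_3) : C_4 (6T10) of order 36, A_6 (6T15) of order 360; the others are excluded. The observed types are precisely the cycle types that occur in (C_3 x C_3) : C_4 (6T10) (apart from the identity). Each of the other remaining candidates has further cycle types, and by the Chebotarev density theorem the matching factorization patterns would occur for a proportion of primes equal to their share of the group: A_6 (6T15) additionally contains elements of type 5+1 (144 of its 360 elements, about 40% of primes). None of the 19 primes tested shows any such pattern (for each of these groups the chance of that is below 10^-4), which rules them out. Hence G = (C_3 x C_3) : C_4 (6T10), of order 36.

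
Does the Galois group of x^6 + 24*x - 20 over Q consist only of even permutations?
The polynomial is irreducible of degree 6 over Q. Its discriminant is 746496000000 = 864000^2, a perfect square. A Galois group lies in the alternating group exactly when the discriminant is a square in Q, so the Galois group (A_6) is contained in A_6.

Yes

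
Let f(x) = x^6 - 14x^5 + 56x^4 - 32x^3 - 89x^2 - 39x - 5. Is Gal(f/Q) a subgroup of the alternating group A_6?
Yes

The polynomial is irreducible of degree 6 over Q. Its discriminant is 30991489 = 5567^2, a perfect square. A Galois group lies in the alternating group exactly when the discriminant is a square in Q, so the Galois group (PSL(2,5)) is contained in A_6.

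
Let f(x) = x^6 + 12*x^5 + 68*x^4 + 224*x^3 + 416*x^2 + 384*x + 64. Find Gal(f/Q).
A_4 (also written A4)

The polynomial f is an irreducible sextic over Q, so G = Gal(f/Q) is one of the 16 transitive subgroups 6T1, ..., 6T16 of S_6. The discriminant of f is 164995463643136 = 12845056^2, a perfect square, so G is contained in A_6. The transitive groups of degree 6 contained in A_6 are: A_4 (6T4, order 12), S_4 (6T7, order 24), (C_3 x C_3) : C_4 (6T10, order 36), PSL(2,5) (6T12, order 60), A_6 (6T15, order 360). By Dedekind's theorem, for a prime p not dividing disc(f) the degrees of the irreducible factors of f mod p form the cycle type of an element of G. Factoring f modulo the 33 such primes p <= 149 (skipping 2, 7, which divide the discriminant), each new pattern first appears at: mod 3: f = (x^3 + x^2 + x + 2)(x^3 + 2x^2 + 2x + 2), pattern 3+3; mod 13: f = (x + 6)(x + 11)(x^2 + 4x + 9)(x^2 + 4x + 10), pattern 2+2+1+1. No other pattern occurs in this range, so the set of observed cycle types is {3+3, 2+2+1+1}. The candidates containing elements of all these cycle types are A_4 (6T4) of order 12, S_4 (6T7) of order 24, (C_3 x C_3) : C_4 (6T10) of order 36, PSL(2,5) (6T12) of order 60, A_6 (6T15) of order 360; the others are excluded. The observed types are precisely the cycle types that occur in A_4 (6T4) (apart from the identity). Each of the other remaining candidates has further cycle types, and by the Chebotarev density theorem the matching factorization patterns would occur for a proportion of primes equal to their share of the group: S_4 (6T7) additionally contains elements of type 4+2 (6 of its 24 elements, about 25% of primes); (C_3 x C_3) : C_4 (6T10) additionally contains elements of type 4+2, 3+1+1+1 (22 of its 36 elements, about 61% of primes); PSL(2,5) (6T12) additionally contains elements of type 5+1 (24 of its 60 elements, about 40% of primes); A_6 (6T15) additionally contains elements of type 5+1, 4+2, 3+1+1+1 (274 of its 360 elements, about 76% of primes). None of the 33 primes tested shows any such pattern (for each of these groups the chance of that is below 10^-4), which rules them out. Hence G = A_4 (6T4), of order 12.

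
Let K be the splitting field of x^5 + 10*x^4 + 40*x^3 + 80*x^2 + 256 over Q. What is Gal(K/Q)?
5T2: D_5

The polynomial f is an irreducible quintic over Q, so G = Gal(f/Q) is a transitive subgroup of S_5: one of C_5 (5T1, order 5), D_5 (5T2, order 10), F_20 (5T3, order 20), A_5 (5T4, order 60) or S_5 (5T5, order 120). The discriminant of f is 67108864000000 = 8192000^2, a perfect square, so G is contained in A_5. The transitive groups of degree 5 contained in A_5 are: C_5 (5T1, order 5), D_5 (5T2, order 10), A_5 (5T4, order 60). By Dedekind's theorem, for a prime p not dividing disc(f) the degrees of the irreducible factors of f mod p form the cycle type of an element of G. Factoring f modulo the 23 such primes p <= 97 (skipping 2, 5, which divide the discriminant), each new pattern first appears at: mod 3: f = (x + 2)(x^2 + 1)(x^2 + 2x + 2), pattern 2+2+1; mod 7: f = (x^5 + 3x^4 + 5x^3 + 3x^2 + 4), pattern 5. No other pattern occurs in this range, so the set of observed cycle types is {2+2+1, 5}. The candidates containing elements of all these cycle types are D_5 (5T2) of order 10, A_5 (5T4) of order 60; the others are excluded. The observed types are precisely the cycle types that occur in D_5 (5T2) (apart from the identity). Each of the other remaining candidates has further cycle types, and by the Chebotarev density theorem the matching factorization patterns would occur for a proportion of primes equal to their share of the group: A_5 (5T4) additionally contains elements of type 3+1+1 (20 of its 60 elements, about 33% of primes). None of the 23 primes tested shows any such pattern (for each of these groups the chance of that is below 10^-4), which rules them out. Hence G = D_5 (5T2), of order 10.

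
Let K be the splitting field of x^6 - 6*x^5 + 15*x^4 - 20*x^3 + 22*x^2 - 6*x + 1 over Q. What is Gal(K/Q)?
C_6, the cyclic group of order 6

The polynomial f is an irreducible sextic over Q, so G = Gal(f/Q) is one of the 16 transitive subgroups 6T1, ..., 6T16 of S_6. The discriminant of f is -904619968, which is not a perfect square, so G is not contained in A_6. The transitive groups of degree 6 not contained in A_6 are: C_6 (6T1, order 6), S_3 (6T2, order 6), D_6 (6T3, order 12), C_3 x S_3 (6T5, order 18), A_4 x C_2 (6T6, order 24), S_4 (6T8, order 24), S_3 x S_3 (6T9, order 36), S_4 x C_2 (6T11, order 48), (S_3 x S_3) : C_2 (6T13, order 72), PGL(2,5) (6T14, order 120), S_6 (6T16, order 720). By Dedekind's theorem, for a prime p not dividing disc(f) the degrees of the irreducible factors of f mod p form the cycle type of an element of G. Factoring f modulo the 37 such primes p <= 173 (skipping 2, 7, 29, which divide the discriminant), each new pattern first appears at: mod 3: f = (x^6 + x^3 + x^2 + 1), pattern 6; mod 11: f = (x^3 + 8x^2 + x + 10)(x^3 + 8x^2 + 5x + 10), pattern 3+3; mod 13: f = (x^2 + x + 3)(x^2 + 9x + 10)(x^2 + 10x + 10), pattern 2+2+2; mod 43: f = (x + 9)(x + 13)(x + 17)(x + 18)(x + 30)(x + 36), pattern 1+1+1+1+1+1. No other pattern occurs in this range, so the set of observed cycle types is {6, 3+3, 2+2+2, 1+1+1+1+1+1}. The candidates containing elements of all these cycle types are C_6 (6T1) of order 6, D_6 (6T3) of order 12, C_3 x S_3 (6T5) of order 18, A_4 x C_2 (6T6) of order 24, S_3 x S_3 (6T9) of order 36, S_4 x C_2 (6T11) of order 48, (S_3 x S_3) : C_2 (6T13) of order 72, PGL(2,5) (6T14) of order 120, S_6 (6T16) of order 720; the others are excluded. The observed types are precisely the cycle types that occur in C_6 (6T1). Each of the other remaining candidates has further cycle types, and by the Chebotarev density theorem the matching factorization patterns would occur for a proportion of primes equal to their share of the group: D_6 (6T3) additionally contains elements of type 2+2+1+1 (3 of its 12 elements, about 25% of primes); C_3 x S_3 (6T5) additionally contains elements of type 3+1+1+1 (4 of its 18 elements, about 22% of primes); A_4 x C_2 (6T6) additionally contains elements of type 2+2+1+1, 2+1+1+1+1 (6 of its 24 elements, about 25% of primes); S_3 x S_3 (6T9) additionally contains elements of type 3+1+1+1, 2+2+1+1 (13 of its 36 elements, about 36% of primes); S_4 x C_2 (6T11) additionally contains elements of type 4+2, 4+1+1, 2+2+1+1, 2+1+1+1+1 (24 of its 48 elements, about 50% of primes); (S_3 x S_3) : C_2 (6T13) additionally contains elements of type 4+2, 3+2+1, 3+1+1+1, 2+2+1+1, 2+1+1+1+1 (49 of its 72 elements, about 68% of primes); PGL(2,5) (6T14) additionally contains elements of type 5+1, 4+1+1, 2+2+1+1 (69 of its 120 elements, about 58% of primes); S_6 (6T16) additionally contains elements of type 5+1, 4+2, 4+1+1, 3+2+1, 3+1+1+1, 2+2+1+1, 2+1+1+1+1 (544 of its 720 elements, about 76% of primes). None of the 37 primes tested shows any such pattern (for each of these groups the chance of that is below 10^-4), which rules them out. Hence G = C_6 (6T1), of order 6.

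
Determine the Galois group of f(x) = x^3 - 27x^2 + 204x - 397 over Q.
C_3

The polynomial is an irreducible cubic over Q and its discriminant is 227529 = 477^2, a perfect square. For an irreducible cubic, a square discriminant forces the Galois group to be A_3, the cyclic group of order 3.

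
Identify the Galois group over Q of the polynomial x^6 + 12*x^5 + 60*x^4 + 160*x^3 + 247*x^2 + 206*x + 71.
The polynomial f is an irreducible sextic over Q, so G = Gal(f/Q) is one of the 16 transitive subgroups 6T1, ..., 6T16 of S_6. The discriminant of f is -904619968, which is not a perfect square, so G is not contained in A_6. The transitive groups of degree 6 not contained in A_6 are: C_6 (6T1, order 6), S_3 (6T2, order 6), D_6 (6T3, order 12), C_3 x S_3 (6T5, order 18), A_4 x C_2 (6T6, order 24), S_4 (6T8, order 24), S_3 x S_3 (6T9, order 36), S_4 x C_2 (6T11, order 48), (S_3 x S_3) : C_2 (6T13, order 72), PGL(2,5) (6T14, order 120), S_6 (6T16, order 720). By Dedekind's theorem, for a prime p not dividing disc(f) the degrees of the irreducible factors of f mod p form the cycle type of an element of G. Factoring f modulo the 37 such primes p <= 173 (skipping 2, 7, 29, which divide the discriminant), each new pattern first appears at: mod 3: f = (x^6 + x^3 + x^2 + 2x + 2), pattern 6; mod 11: f = (x^3 + 6x^2 + 3x + 10)(x^3 + 6x^2 + 10x + 6), pattern 3+3; mod 13: f = (x^2 + x + 3)(x^2 + 5x + 1)(x^2 + 6x + 2), pattern 2+2+2; mod 43: f = (x + 8)(x + 14)(x + 26)(x + 27)(x + 31)(x + 35), pattern 1+1+1+1+1+1. No other pattern occurs in this range, so the set of observed cycle types is {6, 3+3, 2+2+2, 1+1+1+1+1+1}. The candidates containing elements of all these cycle types are C_6 (6T1) of order 6, D_6 (6T3) of order 12, C_3 x S_3 (6T5) of order 18, A_4 x C_2 (6T6) of order 24, S_3 x S_3 (6T9) of order 36, S_4 x C_2 (6T11) of order 48, (S_3 x S_3) : C_2 (6T13) of order 72, PGL(2,5) (6T14) of order 120, S_6 (6T16) of order 720; the others are excluded. The observed types are precisely the cycle types that occur in C_6 (6T1). Each of the other remaining candidates has further cycle types, and by the Chebotarev density theorem the matching factorization patterns would occur for a proportion of primes equal to their share of the group: D_6 (6T3) additionally contains elements of type 2+2+1+1 (3 of its 12 elements, about 25% of primes); C_3 x S_3 (6T5) additionally contains elements of type 3+1+1+1 (4 of its 18 elements, about 22% of primes); A_4 x C_2 (6T6) additionally contains elements of type 2+2+1+1, 2+1+1+1+1 (6 of its 24 elements, about 25% of primes); S_3 x S_3 (6T9) additionally contains elements of type 3+1+1+1, 2+2+1+1 (13 of its 36 elements, about 36% of primes); S_4 x C_2 (6T11) additionally contains elements of type 4+2, 4+1+1, 2+2+1+1, 2+1+1+1+1 (24 of its 48 elements, about 50% of primes); (S_3 x S_3) : C_2 (6T13) additionally contains elements of type 4+2, 3+2+1, 3+1+1+1, 2+2+1+1, 2+1+1+1+1 (49 of its 72 elements, about 68% of primes); PGL(2,5) (6T14) additionally contains elements of type 5+1, 4+1+1, 2+2+1+1 (69 of its 120 elements, about 58% of primes); S_6 (6T16) additionally contains elements of type 5+1, 4+2, 4+1+1, 3+2+1, 3+1+1+1, 2+2+1+1, 2+1+1+1+1 (544 of its 720 elements, about 76% of primes). None of the 37 primes tested shows any such pattern (for each of these groups the chance of that is below 10^-4), which rules them out. Hence G = C_6 (6T1), of order 6.

C_6 (order 6)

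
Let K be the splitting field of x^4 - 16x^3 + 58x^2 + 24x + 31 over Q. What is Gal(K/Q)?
The polynomial is an irreducible quartic over Q and its discriminant is -384787456, which is not a perfect square, so the Galois group is not contained in A_4. The resolvent cubic y^3 - 58*y^2 - 508*y - 1320 has exactly one rational root, so the Galois group is C_4 or D_4. The quartic remains irreducible over Q(sqrt(disc)), so the group is D_4.

D_4 (order 8)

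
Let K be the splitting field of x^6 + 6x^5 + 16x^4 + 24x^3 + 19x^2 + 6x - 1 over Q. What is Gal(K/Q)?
The polynomial f is an irreducible sextic over Q, so G = Gal(f/Q) is one of the 16 transitive subgroups 6T1, ..., 6T16 of S_6. The discriminant of f is 153664 = 392^2, a perfect square, so G is contained in A_6. The transitive groups of degree 6 contained in A_6 are: A_4 (6T4, order 12), S_4 (6T7, order 24), (C_3 x C_3) : C_4 (6T10, order 36), PSL(2,5) (6T12, order 60), A_6 (6T15, order 360). By Dedekind's theorem, for a prime p not dividing disc(f) the degrees of the irreducible factors of f mod p form the cycle type of an element of G. Factoring f modulo the 33 such primes p <= 149 (skipping 2, 7, which divide the discriminant), each new pattern first appears at: mod 3: f = (x^3 + 2x + 1)(x^3 + 2x + 2), pattern 3+3; mod 13: f = (x + 7)(x + 8)(x^2 + 2x + 6)(x^2 + 2x + 7), pattern 2+2+1+1. No other pattern occurs in this range, so the set of observed cycle types is {3+3, 2+2+1+1}. The candidates containing elements of all these cycle types are A_4 (6T4) of order 12, S_4 (6T7) of order 24, (C_3 x C_3) : C_4 (6T10) of order 36, PSL(2,5) (6T12) of order 60, A_6 (6T15) of order 360; the others are excluded. The observed types are precisely the cycle types that occur in A_4 (6T4) (apart from the identity). Each of the other remaining candidates has further cycle types, and by the Chebotarev density theorem the matching factorization patterns would occur for a proportion of primes equal to their share of the group: S_4 (6T7) additionally contains elements of type 4+2 (6 of its 24 elements, about 25% of primes); (C_3 x C_3) : C_4 (6T10) additionally contains elements of type 4+2, 3+1+1+1 (22 of its 36 elements, about 61% of primes); PSL(2,5) (6T12) additionally contains elements of type 5+1 (24 of its 60 elements, about 40% of primes); A_6 (6T15) additionally contains elements of type 5+1, 4+2, 3+1+1+1 (274 of its 360 elements, about 76% of primes). None of the 33 primes tested shows any such pattern (for each of these groups the chance of that is below 10^-4), which rules them out. Hence G = A_4 (6T4), of order 12.

A_4 (also written A4)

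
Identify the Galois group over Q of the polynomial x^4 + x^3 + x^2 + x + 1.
The polynomial is an irreducible quartic over Q and its discriminant is 125, which is not a perfect square, so the Galois group is not contained in A_4. The resolvent cubic y^3 - y^2 - 3*y + 2 has exactly one rational root, so the Galois group is C_4 or D_4. The quartic becomes reducible over Q(sqrt(disc)), so the group is C_4.

C_4, the cyclic group of order 4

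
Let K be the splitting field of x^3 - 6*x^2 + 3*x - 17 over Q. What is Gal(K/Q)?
S_3 (order 6)

The polynomial is an irreducible cubic over Q and its discriminant is -16767, which is not a perfect square. For an irreducible cubic, a non-square discriminant gives Galois group S_3.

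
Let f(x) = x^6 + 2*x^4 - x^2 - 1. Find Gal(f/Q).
The polynomial f is an irreducible sextic over Q, so G = Gal(f/Q) is one of the 16 transitive subgroups 6T1, ..., 6T16 of S_6. The discriminant of f is 153664 = 392^2, a perfect square, so G is contained in A_6. The transitive groups of degree 6 contained in A_6 are: A_4 (6T4, order 12), S_4 (6T7, order 24), (C_3 x C_3) : C_4 (6T10, order 36), PSL(2,5) (6T12, order 60), A_6 (6T15, order 360). By Dedekind's theorem, for a prime p not dividing disc(f) the degrees of the irreducible factors of f mod p form the cycle type of an element of G. Factoring f modulo the 33 such primes p <= 149 (skipping 2, 7, which divide the discriminant), each new pattern first appears at: mod 3: f = (x^3 + x^2 + 2)(x^3 + 2x^2 + 1), pattern 3+3; mod 13: f = (x + 2)(x + 11)(x^2 + 8)(x^2 + 11), pattern 2+2+1+1. No other pattern occurs in this range, so the set of observed cycle types is {3+3, 2+2+1+1}. The candidates containing elements of all these cycle types are A_4 (6T4) of order 12, S_4 (6T7) of order 24, (C_3 x C_3) : C_4 (6T10) of order 36, PSL(2,5) (6T12) of order 60, A_6 (6T15) of order 360; the others are excluded. The observed types are precisely the cycle types that occur in A_4 (6T4) (apart from the identity). Each of the other remaining candidates has further cycle types, and by the Chebotarev density theorem the matching factorization patterns would occur for a proportion of primes equal to their share of the group: S_4 (6T7) additionally contains elements of type 4+2 (6 of its 24 elements, about 25% of primes); (C_3 x C_3) : C_4 (6T10) additionally contains elements of type 4+2, 3+1+1+1 (22 of its 36 elements, about 61% of primes); PSL(2,5) (6T12) additionally contains elements of type 5+1 (24 of its 60 elements, about 40% of primes); A_6 (6T15) additionally contains elements of type 5+1, 4+2, 3+1+1+1 (274 of its 360 elements, about 76% of primes). None of the 33 primes tested shows any such pattern (for each of these groups the chance of that is below 10^-4), which rules them out. Hence G = A_4 (6T4), of order 12.

A_4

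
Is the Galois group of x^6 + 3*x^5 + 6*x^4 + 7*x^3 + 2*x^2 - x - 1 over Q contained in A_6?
The polynomial is irreducible of degree 6 over Q. Its discriminant is 810448, which is not a perfect square. A Galois group lies in the alternating group exactly when the discriminant is a square in Q, so the Galois group (S_4) is not contained in A_6.

No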